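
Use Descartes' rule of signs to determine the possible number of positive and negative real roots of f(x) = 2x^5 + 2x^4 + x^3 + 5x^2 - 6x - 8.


Descartes' rule of signs:

For positive roots, count sign changes in f(x) = 2x^5 + 2x^4 + x^3 + 5x^2 - 6x - 8:
Signs of coefficients: +, +, +, +, -, -
Number of sign changes: 1
Possible positive real roots: 1

For negative roots, examine f(-x) = -2x^5 + 2x^4 - x^3 + 5x^2 + 6x - 8:
Signs of coefficients: -, +, -, +, +, -
Number of sign changes: 4
Possible negative real roots: 4, 2, 0

Positive roots: 1; Negative roots: 4 or 2 or 0


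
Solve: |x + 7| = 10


An absolute value equation |expr| = 10 gives two cases:
Case 1: x + 7 = 10
  x = 3, so x = 3
Case 2: x + 7 = -10
  x = -17, so x = -17

x = -17, x = 3


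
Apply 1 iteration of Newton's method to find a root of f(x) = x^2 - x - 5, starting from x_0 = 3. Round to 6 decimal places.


Newton's method: x_(n+1) = x_n - f(x_n)/f'(x_n)
f(x) = x^2 - x - 5
f'(x) = 2x - 1

Iteration 1:
  f(3.000000) = 1.000000
  f'(3.000000) = 5.000000
  x_1 = 3.000000 - (1.000000)/(5.000000) = 2.800000

x_1 = 2.800000


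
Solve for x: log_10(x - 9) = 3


Convert to exponential form: x - 9 = 10^3 = 1000
x = 1000 + 9 = 1009
Check: log_10(1009 - 9) = log_10(1000) = log_10(1000) = 3 ✓

x = 1009


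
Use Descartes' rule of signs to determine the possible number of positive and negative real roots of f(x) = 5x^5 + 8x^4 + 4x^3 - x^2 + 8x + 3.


Descartes' rule of signs:

For positive roots, count sign changes in f(x) = 5x^5 + 8x^4 + 4x^3 - x^2 + 8x + 3:
Signs of coefficients: +, +, +, -, +, +
Number of sign changes: 2
Possible positive real roots: 2, 0

For negative roots, examine f(-x) = -5x^5 + 8x^4 - 4x^3 - x^2 - 8x + 3:
Signs of coefficients: -, +, -, -, -, +
Number of sign changes: 3
Possible negative real roots: 3, 1

Positive roots: 2 or 0; Negative roots: 3 or 1


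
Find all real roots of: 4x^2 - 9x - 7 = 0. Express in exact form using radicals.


Using the quadratic formula: x = (-b ± sqrt(b^2 - 4ac)) / (2a)
Here a = 4, b = -9, c = -7
Discriminant = b^2 - 4ac = (-9)^2 - 4(4)(-7) = 81 + 112 = 193
Since discriminant = 193 > 0, there are two real roots.
x = (9 ± sqrt(193)) / 8
Numerically: x ≈ 2.8616 or x ≈ -0.6116

x = (9 + sqrt(193)) / 8 or x = (9 - sqrt(193)) / 8


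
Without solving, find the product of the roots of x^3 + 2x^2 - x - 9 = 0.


By Vieta's formulas for x^3 + bx^2 + cx + d = 0:
  r1 + r2 + r3 = -b/a = -2
  r1*r2 + r1*r3 + r2*r3 = c/a = -1
  r1*r2*r3 = -d/a = 9


Product = 9


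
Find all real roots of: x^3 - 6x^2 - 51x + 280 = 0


Let p(x) = x^3 - 6x^2 - 51x + 280. By the rational root theorem (leading coefficient 1), any rational root is an integer divisor of 280: try ±1, ±2, ... in turn.
Test x = 1: value = 224 ≠ 0.
Test x = -1: value = 324 ≠ 0.
Test x = 2: value = 162 ≠ 0.
Test x = -2: value = 350 ≠ 0.
Test x = 4: value = 44 ≠ 0.
Test x = -4: value = 324 ≠ 0.
Test x = 5: value = 0 ✓, so (x - 5) is a factor.
Synthetic division by (x - 5): bring down 1; 1(5) - 6 = -1; (-1)(5) - 51 = -56; (-56)(5) + 280 = 0 → quotient x^2 - x - 56, remainder 0.
Solve the quadratic x^2 - x - 56 = 0: discriminant = (-1)^2 - 4(1)(-56) = 1 + 224 = 225.
sqrt(225) = 15, so x = (1 ± 15)/2: x = 8 or x = -7.

x = -7, x = 5, x = 8


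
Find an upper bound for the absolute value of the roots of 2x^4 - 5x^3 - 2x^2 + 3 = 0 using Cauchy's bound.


Cauchy's bound: all roots r satisfy |r| <= 1 + max(|a_i/a_n|) for i = 0,...,n-1
where a_n is the leading coefficient.

Coefficients: [2, -5, -2, 0, 3]
Leading coefficient a_n = 2
Ratios |a_i/a_n|: 5/2, 1, 0, 3/2
Maximum ratio: 5/2
Cauchy's bound: |r| <= 1 + 5/2 = 7/2

Upper bound = 7/2


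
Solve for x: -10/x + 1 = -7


Subtract 1 from both sides: -10/x = -8
Multiply both sides by x: -10 = -8 * x
Divide by -8: x = 5/4

x = 5/4


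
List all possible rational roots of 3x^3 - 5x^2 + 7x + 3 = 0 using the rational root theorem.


Rational root theorem: possible roots are ±p/q where:
  p divides the constant term (3): p ∈ {1, 3}
  q divides the leading coefficient (3): q ∈ {1, 3}

All possible rational roots: -3, -1, -1/3, 1/3, 1, 3

-3, -1, -1/3, 1/3, 1, 3


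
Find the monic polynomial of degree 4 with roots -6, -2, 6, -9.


A monic polynomial with roots -6, -2, 6, -9 is:
p(x) = (x + 6)(x + 2)(x - 6)(x + 9)
After multiplying by (x + 6): x + 6
After multiplying by (x + 2): x^2 + 8x + 12
After multiplying by (x - 6): x^3 + 2x^2 - 36x - 72
After multiplying by (x + 9): x^4 + 11x^3 - 18x^2 - 396x - 648

x^4 + 11x^3 - 18x^2 - 396x - 648


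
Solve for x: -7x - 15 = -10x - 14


Starting with: -7x - 15 = -10x - 14
Move all x terms to left: (-7 + 10)x = -14 + 15
Simplify: 3x = 1
Divide both sides by 3: x = 1/3

x = 1/3


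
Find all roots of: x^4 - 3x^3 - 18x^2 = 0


The lowest-degree term is x^2, so x = 0 is a root with multiplicity 2. Factor out x^2:
  x^2 - 3x - 18 = 0
Solve the quadratic x^2 - 3x - 18 = 0: discriminant = (-3)^2 - 4(1)(-18) = 9 + 72 = 81.
sqrt(81) = 9, so x = (3 ± 9)/2: x = 6 or x = -3.
Collecting all roots found:

x = -3, x = 0 (multiplicity 2), x = 6


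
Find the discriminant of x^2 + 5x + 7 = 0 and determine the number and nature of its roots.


For ax^2 + bx + c = 0, discriminant D = b^2 - 4ac
Here a = 1, b = 5, c = 7
D = (5)^2 - 4(1)(7) = 25 - 28 = -3

D = -3 < 0
The equation has no real roots (2 complex conjugate roots).

Discriminant = -3, no real roots (2 complex conjugate roots)


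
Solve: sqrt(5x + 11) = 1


Square both sides: 5x + 11 = 1^2 = 1
5x = 1 - 11 = -10
x = -2
Check: sqrt(5*(-2) + 11) = sqrt(1) = 1 ✓

x = -2


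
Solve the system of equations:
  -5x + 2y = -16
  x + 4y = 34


Using Cramer's rule:
Determinant D = (-5)(4) - (1)(2) = -20 - 2 = -22
Dx = (-16)(4) - (34)(2) = -64 - 68 = -132
Dy = (-5)(34) - (1)(-16) = -170 + 16 = -154
x = Dx/D = -132/-22 = 6
y = Dy/D = -154/-22 = 7

x = 6, y = 7


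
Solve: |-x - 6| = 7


An absolute value equation |expr| = 7 gives two cases:
Case 1: -x - 6 = 7
  -x = 13, so x = -13
Case 2: -x - 6 = -7
  -x = -1, so x = 1

x = -13, x = 1


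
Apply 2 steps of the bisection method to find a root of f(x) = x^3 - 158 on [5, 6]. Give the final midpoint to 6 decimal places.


f(x) = x^3 - 158
f(5) = -33 < 0
f(6) = 58 > 0

Step 1: midpoint = (5.000000 + 6.000000)/2 = 5.500000
  f(5.500000) = 8.375000
  f(mid) > 0, so root is in [5.000000, 5.500000]

Step 2: midpoint = (5.000000 + 5.500000)/2 = 5.250000
  f(5.250000) = -13.296875
  f(mid) < 0, so root is in [5.250000, 5.500000]

midpoint = 5.250000


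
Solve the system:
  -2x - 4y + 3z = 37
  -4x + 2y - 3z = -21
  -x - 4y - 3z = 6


Using Cramer's rule. Expand each determinant along the first row.
D  = (-2)*[2*(-3) - (-3)*(-4)] - (-4)*[(-4)*(-3) - (-3)*(-1)] + 3*[(-4)*(-4) - 2*(-1)]
  = (-2)*(-18) - (-4)*(9) + 3*(18) = 126
Dx = 37*[2*(-3) - (-3)*(-4)] - (-4)*[(-21)*(-3) - (-3)*6] + 3*[(-21)*(-4) - 2*6]
  = 37*(-18) - (-4)*(81) + 3*(72) = -126
Dy = (-2)*[(-21)*(-3) - (-3)*6] - 37*[(-4)*(-3) - (-3)*(-1)] + 3*[(-4)*6 - (-21)*(-1)]
  = (-2)*(81) - 37*(9) + 3*(-45) = -630
Dz = (-2)*[2*6 - (-21)*(-4)] - (-4)*[(-4)*6 - (-21)*(-1)] + 37*[(-4)*(-4) - 2*(-1)]
  = (-2)*(-72) - (-4)*(-45) + 37*(18) = 630
x = Dx/D = -126/126 = -1, y = Dy/D = -630/126 = -5, z = Dz/D = 630/126 = 5
Check eq1: (-2)(-1) + (-4)(-5) + (3)(5) = 37 = 37 ✓
Check eq2: (-4)(-1) + (2)(-5) + (-3)(5) = -21 = -21 ✓
Check eq3: (-1)(-1) + (-4)(-5) + (-3)(5) = 6 = 6 ✓

x = -1, y = -5, z = 5


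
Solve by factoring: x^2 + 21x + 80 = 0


We need two numbers that multiply to 80 and add to 21.
Those numbers are 16 and 5 (since 16 * 5 = 80 and 16 + 5 = 21).
So x^2 + 21x + 80 = (x + 16)(x + 5) = 0
Setting each factor to zero: x = -16 or x = -5

x = -16, x = -5


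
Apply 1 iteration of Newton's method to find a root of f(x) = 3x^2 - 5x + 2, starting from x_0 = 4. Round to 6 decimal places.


Newton's method: x_(n+1) = x_n - f(x_n)/f'(x_n)
f(x) = 3x^2 - 5x + 2
f'(x) = 6x - 5

Iteration 1:
  f(4.000000) = 30.000000
  f'(4.000000) = 19.000000
  x_1 = 4.000000 - (30.000000)/(19.000000) = 2.421053

x_1 = 2.421053


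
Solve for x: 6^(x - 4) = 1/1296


Express both sides with the same base.
1/1296 = 6^(-4)
Since the bases match, equate exponents: x - 4 = -4
So x = -4 - (-4) = 0

x = 0


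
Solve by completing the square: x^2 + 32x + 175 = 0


Start: x^2 + 32x + 175 = 0
Move constant: x^2 + 32x = -175
Half of 32 is 16, squared is 256
Add 256 to both sides: x^2 + 32x + 256 = 81
(x + 16)^2 = 81
x + 16 = ±9
x = -16 + 9 = -7 or x = -16 - 9 = -25

x = -25, x = -7


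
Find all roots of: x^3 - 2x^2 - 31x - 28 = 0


Let p(x) = x^3 - 2x^2 - 31x - 28. By the rational root theorem (leading coefficient 1), any rational root is an integer divisor of 28: try ±1, ±2, ... in turn.
Test x = 1: value = -60 ≠ 0.
Test x = -1: value = 0 ✓, so (x + 1) is a factor.
Synthetic division by (x + 1): bring down 1; 1(-1) - 2 = -3; (-3)(-1) - 31 = -28; (-28)(-1) - 28 = 0 → quotient x^2 - 3x - 28, remainder 0.
Solve the quadratic x^2 - 3x - 28 = 0: discriminant = (-3)^2 - 4(1)(-28) = 9 + 112 = 121.
sqrt(121) = 11, so x = (3 ± 11)/2: x = 7 or x = -4.
Collecting all roots found:

x = -4, x = -1, x = 7


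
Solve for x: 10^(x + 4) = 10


Express both sides with the same base.
10 = 10^1
Since the bases match, equate exponents: x + 4 = 1
So x = 1 - (4) = -3

x = -3


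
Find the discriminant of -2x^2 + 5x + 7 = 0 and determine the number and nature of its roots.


For ax^2 + bx + c = 0, discriminant D = b^2 - 4ac
Here a = -2, b = 5, c = 7
D = (5)^2 - 4(-2)(7) = 25 + 56 = 81

D = 81 > 0 and is a perfect square (sqrt = 9)
The equation has 2 distinct real rational roots.

Discriminant = 81, 2 distinct real rational roots


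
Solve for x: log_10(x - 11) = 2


Convert to exponential form: x - 11 = 10^2 = 100
x = 100 + 11 = 111
Check: log_10(111 - 11) = log_10(100) = log_10(100) = 2 ✓

x = 111


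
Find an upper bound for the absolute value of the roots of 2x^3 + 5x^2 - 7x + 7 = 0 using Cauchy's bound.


Cauchy's bound: all roots r satisfy |r| <= 1 + max(|a_i/a_n|) for i = 0,...,n-1
where a_n is the leading coefficient.

Coefficients: [2, 5, -7, 7]
Leading coefficient a_n = 2
Ratios |a_i/a_n|: 5/2, 7/2, 7/2
Maximum ratio: 7/2
Cauchy's bound: |r| <= 1 + 7/2 = 9/2

Upper bound = 9/2


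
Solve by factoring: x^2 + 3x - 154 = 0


We need two numbers that multiply to -154 and add to 3.
Those numbers are -11 and 14 (since (-11) * 14 = -154 and (-11) + 14 = 3).
So x^2 + 3x - 154 = (x - 11)(x + 14) = 0
Setting each factor to zero: x = 11 or x = -14

x = -14, x = 11


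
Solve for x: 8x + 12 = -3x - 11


Starting with: 8x + 12 = -3x - 11
Move all x terms to left: (8 + 3)x = -11 - 12
Simplify: 11x = -23
Divide both sides by 11: x = -23/11

x = -23/11


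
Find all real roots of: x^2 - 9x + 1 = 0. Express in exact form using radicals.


Using the quadratic formula: x = (-b ± sqrt(b^2 - 4ac)) / (2a)
Here a = 1, b = -9, c = 1
Discriminant = b^2 - 4ac = (-9)^2 - 4(1)(1) = 81 - 4 = 77
Since discriminant = 77 > 0, there are two real roots.
x = (9 ± sqrt(77)) / 2
Numerically: x ≈ 8.8875 or x ≈ 0.1125

x = (9 + sqrt(77)) / 2 or x = (9 - sqrt(77)) / 2


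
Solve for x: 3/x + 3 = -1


Subtract 3 from both sides: 3/x = -4
Multiply both sides by x: 3 = -4 * x
Divide by -4: x = -3/4

x = -3/4


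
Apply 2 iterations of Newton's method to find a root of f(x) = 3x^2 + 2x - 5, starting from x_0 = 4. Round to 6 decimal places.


Newton's method: x_(n+1) = x_n - f(x_n)/f'(x_n)
f(x) = 3x^2 + 2x - 5
f'(x) = 6x + 2

Iteration 1:
  f(4.000000) = 51.000000
  f'(4.000000) = 26.000000
  x_1 = 4.000000 - (51.000000)/(26.000000) = 2.038462

Iteration 2:
  f(2.038462) = 11.542899
  f'(2.038462) = 14.230769
  x_2 = 2.038462 - (11.542899)/(14.230769) = 1.227339

x_2 = 1.227339


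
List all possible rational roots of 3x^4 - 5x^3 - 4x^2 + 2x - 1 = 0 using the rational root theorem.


Rational root theorem: possible roots are ±p/q where:
  p divides the constant term (-1): p ∈ {1}
  q divides the leading coefficient (3): q ∈ {1, 3}

All possible rational roots: -1, -1/3, 1/3, 1

-1, -1/3, 1/3, 1


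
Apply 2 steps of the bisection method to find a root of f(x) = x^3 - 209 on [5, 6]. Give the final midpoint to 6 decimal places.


f(x) = x^3 - 209
f(5) = -84 < 0
f(6) = 7 > 0

Step 1: midpoint = (5.000000 + 6.000000)/2 = 5.500000
  f(5.500000) = -42.625000
  f(mid) < 0, so root is in [5.500000, 6.000000]

Step 2: midpoint = (5.500000 + 6.000000)/2 = 5.750000
  f(5.750000) = -18.890625
  f(mid) < 0, so root is in [5.750000, 6.000000]

midpoint = 5.750000


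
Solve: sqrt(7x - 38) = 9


Square both sides: 7x - 38 = 9^2 = 81
7x = 81 + 38 = 119
x = 17
Check: sqrt(7*17 - 38) = sqrt(81) = 9 ✓

x = 17


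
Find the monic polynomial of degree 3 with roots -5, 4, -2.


A monic polynomial with roots -5, 4, -2 is:
p(x) = (x + 5)(x - 4)(x + 2)
After multiplying by (x + 5): x + 5
After multiplying by (x - 4): x^2 + x - 20
After multiplying by (x + 2): x^3 + 3x^2 - 18x - 40

x^3 + 3x^2 - 18x - 40


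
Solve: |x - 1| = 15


An absolute value equation |expr| = 15 gives two cases:
Case 1: x - 1 = 15
  x = 16, so x = 16
Case 2: x - 1 = -15
  x = -14, so x = -14

x = -14, x = 16


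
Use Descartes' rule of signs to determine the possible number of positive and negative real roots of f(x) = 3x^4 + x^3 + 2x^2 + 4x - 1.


Descartes' rule of signs:

For positive roots, count sign changes in f(x) = 3x^4 + x^3 + 2x^2 + 4x - 1:
Signs of coefficients: +, +, +, +, -
Number of sign changes: 1
Possible positive real roots: 1

For negative roots, examine f(-x) = 3x^4 - x^3 + 2x^2 - 4x - 1:
Signs of coefficients: +, -, +, -, -
Number of sign changes: 3
Possible negative real roots: 3, 1

Positive roots: 1; Negative roots: 3 or 1


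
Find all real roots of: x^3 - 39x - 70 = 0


Let p(x) = x^3 - 39x - 70. By the rational root theorem (leading coefficient 1), any rational root is an integer divisor of 70: try ±1, ±2, ... in turn.
Test x = 1: value = -108 ≠ 0.
Test x = -1: value = -32 ≠ 0.
Test x = 2: value = -140 ≠ 0.
Test x = -2: value = 0 ✓, so (x + 2) is a factor.
Synthetic division by (x + 2): bring down 1; 1(-2) + 0 = -2; (-2)(-2) - 39 = -35; (-35)(-2) - 70 = 0 → quotient x^2 - 2x - 35, remainder 0.
Solve the quadratic x^2 - 2x - 35 = 0: discriminant = (-2)^2 - 4(1)(-35) = 4 + 140 = 144.
sqrt(144) = 12, so x = (2 ± 12)/2: x = 7 or x = -5.

x = -5, x = -2, x = 7


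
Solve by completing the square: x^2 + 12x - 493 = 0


Start: x^2 + 12x - 493 = 0
Move constant: x^2 + 12x = 493
Half of 12 is 6, squared is 36
Add 36 to both sides: x^2 + 12x + 36 = 529
(x + 6)^2 = 529
x + 6 = ±23
x = -6 + 23 = 17 or x = -6 - 23 = -29

x = -29, x = 17


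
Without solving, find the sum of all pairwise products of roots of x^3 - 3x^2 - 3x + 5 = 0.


By Vieta's formulas for x^3 + bx^2 + cx + d = 0:
  r1 + r2 + r3 = -b/a = 3
  r1*r2 + r1*r3 + r2*r3 = c/a = -3
  r1*r2*r3 = -d/a = -5


Sum of pairwise products = -3


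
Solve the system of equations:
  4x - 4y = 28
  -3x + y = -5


Using Cramer's rule:
Determinant D = (4)(1) - (-3)(-4) = 4 - 12 = -8
Dx = (28)(1) - (-5)(-4) = 28 - 20 = 8
Dy = (4)(-5) - (-3)(28) = -20 + 84 = 64
x = Dx/D = 8/-8 = -1
y = Dy/D = 64/-8 = -8

x = -1, y = -8


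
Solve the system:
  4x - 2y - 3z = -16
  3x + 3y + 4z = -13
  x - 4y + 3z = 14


Using Cramer's rule. Expand each determinant along the first row.
D  = 4*[3*3 - 4*(-4)] - (-2)*[3*3 - 4*1] + (-3)*[3*(-4) - 3*1]
  = 4*(25) - (-2)*(5) + (-3)*(-15) = 155
Dx = (-16)*[3*3 - 4*(-4)] - (-2)*[(-13)*3 - 4*14] + (-3)*[(-13)*(-4) - 3*14]
  = (-16)*(25) - (-2)*(-95) + (-3)*(10) = -620
Dy = 4*[(-13)*3 - 4*14] - (-16)*[3*3 - 4*1] + (-3)*[3*14 - (-13)*1]
  = 4*(-95) - (-16)*(5) + (-3)*(55) = -465
Dz = 4*[3*14 - (-13)*(-4)] - (-2)*[3*14 - (-13)*1] + (-16)*[3*(-4) - 3*1]
  = 4*(-10) - (-2)*(55) + (-16)*(-15) = 310
x = Dx/D = -620/155 = -4, y = Dy/D = -465/155 = -3, z = Dz/D = 310/155 = 2
Check eq1: (4)(-4) + (-2)(-3) + (-3)(2) = -16 = -16 ✓
Check eq2: (3)(-4) + (3)(-3) + (4)(2) = -13 = -13 ✓
Check eq3: (1)(-4) + (-4)(-3) + (3)(2) = 14 = 14 ✓

x = -4, y = -3, z = 2


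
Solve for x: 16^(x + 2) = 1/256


Express both sides with the same base.
1/256 = 16^(-2)
Since the bases match, equate exponents: x + 2 = -2
So x = -2 - (2) = -4

x = -4


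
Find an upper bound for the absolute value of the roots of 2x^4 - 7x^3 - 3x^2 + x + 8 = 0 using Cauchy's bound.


Cauchy's bound: all roots r satisfy |r| <= 1 + max(|a_i/a_n|) for i = 0,...,n-1
where a_n is the leading coefficient.

Coefficients: [2, -7, -3, 1, 8]
Leading coefficient a_n = 2
Ratios |a_i/a_n|: 7/2, 3/2, 1/2, 4
Maximum ratio: 4
Cauchy's bound: |r| <= 1 + 4 = 5

Upper bound = 5


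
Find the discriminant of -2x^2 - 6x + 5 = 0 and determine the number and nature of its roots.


For ax^2 + bx + c = 0, discriminant D = b^2 - 4ac
Here a = -2, b = -6, c = 5
D = (-6)^2 - 4(-2)(5) = 36 + 40 = 76

D = 76 > 0 but not a perfect square
The equation has 2 distinct real irrational roots.

Discriminant = 76, 2 distinct real irrational roots


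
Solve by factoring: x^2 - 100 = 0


We need two numbers that multiply to -100 and add to 0.
Those numbers are 10 and -10 (since 10 * (-10) = -100 and 10 + (-10) = 0).
So x^2 - 100 = (x + 10)(x - 10) = 0
Setting each factor to zero: x = -10 or x = 10

x = -10, x = 10


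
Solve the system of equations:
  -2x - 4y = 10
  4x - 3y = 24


Using Cramer's rule:
Determinant D = (-2)(-3) - (4)(-4) = 6 + 16 = 22
Dx = (10)(-3) - (24)(-4) = -30 + 96 = 66
Dy = (-2)(24) - (4)(10) = -48 - 40 = -88
x = Dx/D = 66/22 = 3
y = Dy/D = -88/22 = -4

x = 3, y = -4


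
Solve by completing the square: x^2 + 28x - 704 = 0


Start: x^2 + 28x - 704 = 0
Move constant: x^2 + 28x = 704
Half of 28 is 14, squared is 196
Add 196 to both sides: x^2 + 28x + 196 = 900
(x + 14)^2 = 900
x + 14 = ±30
x = -14 + 30 = 16 or x = -14 - 30 = -44

x = -44, x = 16


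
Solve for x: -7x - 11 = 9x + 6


Starting with: -7x - 11 = 9x + 6
Move all x terms to left: (-7 - 9)x = 6 + 11
Simplify: -16x = 17
Divide both sides by -16: x = -17/16

x = -17/16


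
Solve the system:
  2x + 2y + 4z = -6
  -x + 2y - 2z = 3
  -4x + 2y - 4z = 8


Using Cramer's rule. Expand each determinant along the first row.
D  = 2*[2*(-4) - (-2)*2] - 2*[(-1)*(-4) - (-2)*(-4)] + 4*[(-1)*2 - 2*(-4)]
  = 2*(-4) - 2*(-4) + 4*(6) = 24
Dx = (-6)*[2*(-4) - (-2)*2] - 2*[3*(-4) - (-2)*8] + 4*[3*2 - 2*8]
  = (-6)*(-4) - 2*(4) + 4*(-10) = -24
Dy = 2*[3*(-4) - (-2)*8] - (-6)*[(-1)*(-4) - (-2)*(-4)] + 4*[(-1)*8 - 3*(-4)]
  = 2*(4) - (-6)*(-4) + 4*(4) = 0
Dz = 2*[2*8 - 3*2] - 2*[(-1)*8 - 3*(-4)] + (-6)*[(-1)*2 - 2*(-4)]
  = 2*(10) - 2*(4) + (-6)*(6) = -24
x = Dx/D = -24/24 = -1, y = Dy/D = 0/24 = 0, z = Dz/D = -24/24 = -1
Check eq1: (2)(-1) + (2)(0) + (4)(-1) = -6 = -6 ✓
Check eq2: (-1)(-1) + (2)(0) + (-2)(-1) = 3 = 3 ✓
Check eq3: (-4)(-1) + (2)(0) + (-4)(-1) = 8 = 8 ✓

x = -1, y = 0, z = -1


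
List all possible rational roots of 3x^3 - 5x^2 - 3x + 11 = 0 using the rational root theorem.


Rational root theorem: possible roots are ±p/q where:
  p divides the constant term (11): p ∈ {1, 11}
  q divides the leading coefficient (3): q ∈ {1, 3}

All possible rational roots: -11, -11/3, -1, -1/3, 1/3, 1, 11/3, 11

-11, -11/3, -1, -1/3, 1/3, 1, 11/3, 11


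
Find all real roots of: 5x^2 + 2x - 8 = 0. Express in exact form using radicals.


Using the quadratic formula: x = (-b ± sqrt(b^2 - 4ac)) / (2a)
Here a = 5, b = 2, c = -8
Discriminant = b^2 - 4ac = 2^2 - 4(5)(-8) = 4 + 160 = 164
Since discriminant = 164 > 0, there are two real roots.
x = (-2 ± 2*sqrt(41)) / 10
Simplifying: x = (-1 ± sqrt(41)) / 5
Numerically: x ≈ 1.0806 or x ≈ -1.4806

x = (-1 + sqrt(41)) / 5 or x = (-1 - sqrt(41)) / 5


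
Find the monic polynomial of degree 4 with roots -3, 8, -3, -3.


A monic polynomial with roots -3, 8, -3, -3 is:
p(x) = (x + 3)(x - 8)(x + 3)(x + 3)
After multiplying by (x + 3): x + 3
After multiplying by (x - 8): x^2 - 5x - 24
After multiplying by (x + 3): x^3 - 2x^2 - 39x - 72
After multiplying by (x + 3): x^4 + x^3 - 45x^2 - 189x - 216

x^4 + x^3 - 45x^2 - 189x - 216


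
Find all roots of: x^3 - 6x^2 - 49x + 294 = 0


Let p(x) = x^3 - 6x^2 - 49x + 294. By the rational root theorem (leading coefficient 1), any rational root is an integer divisor of 294: try ±1, ±2, ... in turn.
Test x = 1: value = 240 ≠ 0.
Test x = -1: value = 336 ≠ 0.
Test x = 2: value = 180 ≠ 0.
Test x = -2: value = 360 ≠ 0.
Test x = 3: value = 120 ≠ 0.
Test x = -3: value = 360 ≠ 0.
Test x = 6: value = 0 ✓, so (x - 6) is a factor.
Synthetic division by (x - 6): bring down 1; 1(6) - 6 = 0; 0(6) - 49 = -49; (-49)(6) + 294 = 0 → quotient x^2 - 49, remainder 0.
Solve the quadratic x^2 - 49 = 0: discriminant = 0^2 - 4(1)(-49) = 0 + 196 = 196.
sqrt(196) = 14, so x = (0 ± 14)/2: x = 7 or x = -7.
Collecting all roots found:

x = -7, x = 6, x = 7


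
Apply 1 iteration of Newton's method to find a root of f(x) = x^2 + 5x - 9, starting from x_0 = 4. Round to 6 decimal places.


Newton's method: x_(n+1) = x_n - f(x_n)/f'(x_n)
f(x) = x^2 + 5x - 9
f'(x) = 2x + 5

Iteration 1:
  f(4.000000) = 27.000000
  f'(4.000000) = 13.000000
  x_1 = 4.000000 - (27.000000)/(13.000000) = 1.923077

x_1 = 1.923077


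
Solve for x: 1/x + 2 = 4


Subtract 2 from both sides: 1/x = 2
Multiply both sides by x: 1 = 2 * x
Divide by 2: x = 1/2

x = 1/2


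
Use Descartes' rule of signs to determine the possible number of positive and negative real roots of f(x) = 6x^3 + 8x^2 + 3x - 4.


Descartes' rule of signs:

For positive roots, count sign changes in f(x) = 6x^3 + 8x^2 + 3x - 4:
Signs of coefficients: +, +, +, -
Number of sign changes: 1
Possible positive real roots: 1

For negative roots, examine f(-x) = -6x^3 + 8x^2 - 3x - 4:
Signs of coefficients: -, +, -, -
Number of sign changes: 2
Possible negative real roots: 2, 0

Positive roots: 1; Negative roots: 2 or 0


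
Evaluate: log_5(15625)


We need the exponent such that 5^? = 15625
5^6 = 15625
Therefore log_5(15625) = 6

6


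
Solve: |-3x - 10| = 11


An absolute value equation |expr| = 11 gives two cases:
Case 1: -3x - 10 = 11
  -3x = 21, so x = -7
Case 2: -3x - 10 = -11
  -3x = -1, so x = 1/3

x = -7, x = 1/3


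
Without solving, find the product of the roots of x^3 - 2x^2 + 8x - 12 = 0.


By Vieta's formulas for x^3 + bx^2 + cx + d = 0:
  r1 + r2 + r3 = -b/a = 2
  r1*r2 + r1*r3 + r2*r3 = c/a = 8
  r1*r2*r3 = -d/a = 12


Product = 12


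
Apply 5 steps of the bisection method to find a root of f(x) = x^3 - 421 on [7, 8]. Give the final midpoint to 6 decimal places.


f(x) = x^3 - 421
f(7) = -78 < 0
f(8) = 91 > 0

Step 1: midpoint = (7.000000 + 8.000000)/2 = 7.500000
  f(7.500000) = 0.875000
  f(mid) > 0, so root is in [7.000000, 7.500000]

Step 2: midpoint = (7.000000 + 7.500000)/2 = 7.250000
  f(7.250000) = -39.921875
  f(mid) < 0, so root is in [7.250000, 7.500000]

Step 3: midpoint = (7.250000 + 7.500000)/2 = 7.375000
  f(7.375000) = -19.869141
  f(mid) < 0, so root is in [7.375000, 7.500000]

Step 4: midpoint = (7.375000 + 7.500000)/2 = 7.437500
  f(7.437500) = -9.584229
  f(mid) < 0, so root is in [7.437500, 7.500000]

Step 5: midpoint = (7.437500 + 7.500000)/2 = 7.468750
  f(7.468750) = -4.376495
  f(mid) < 0, so root is in [7.468750, 7.500000]

midpoint = 7.468750


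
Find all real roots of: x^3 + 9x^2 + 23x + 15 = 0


Let p(x) = x^3 + 9x^2 + 23x + 15. By the rational root theorem (leading coefficient 1), any rational root is an integer divisor of 15: try ±1, ±2, ... in turn.
Test x = 1: value = 48 ≠ 0.
Test x = -1: value = 0 ✓, so (x + 1) is a factor.
Synthetic division by (x + 1): bring down 1; 1(-1) + 9 = 8; 8(-1) + 23 = 15; 15(-1) + 15 = 0 → quotient x^2 + 8x + 15, remainder 0.
Solve the quadratic x^2 + 8x + 15 = 0: discriminant = 8^2 - 4(1)(15) = 64 - 60 = 4.
sqrt(4) = 2, so x = (-8 ± 2)/2: x = -3 or x = -5.

x = -5, x = -3, x = -1


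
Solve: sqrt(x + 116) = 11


Square both sides: x + 116 = 11^2 = 121
x = 121 - 116 = 5
x = 5
Check: sqrt(1*5 + 116) = sqrt(121) = 11 ✓

x = 5


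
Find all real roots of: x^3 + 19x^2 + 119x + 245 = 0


Let p(x) = x^3 + 19x^2 + 119x + 245. By the rational root theorem (leading coefficient 1), any rational root is an integer divisor of 245: try ±1, ±2, ... in turn.
Test x = 1: value = 384 ≠ 0.
Test x = -1: value = 144 ≠ 0.
Test x = 5: value = 1440 ≠ 0.
Test x = -5: value = 0 ✓, so (x + 5) is a factor.
Synthetic division by (x + 5): bring down 1; 1(-5) + 19 = 14; 14(-5) + 119 = 49; 49(-5) + 245 = 0 → quotient x^2 + 14x + 49, remainder 0.
Solve the quadratic x^2 + 14x + 49 = 0: discriminant = 14^2 - 4(1)(49) = 196 - 196 = 0.
Discriminant = 0, so a double root: x = -14/2 = -7.

x = -7 (multiplicity 2), x = -5


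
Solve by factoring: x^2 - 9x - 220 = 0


We need two numbers that multiply to -220 and add to -9.
Those numbers are 11 and -20 (since 11 * (-20) = -220 and 11 + (-20) = -9).
So x^2 - 9x - 220 = (x + 11)(x - 20) = 0
Setting each factor to zero: x = -11 or x = 20

x = -11, x = 20


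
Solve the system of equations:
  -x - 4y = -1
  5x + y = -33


Using Cramer's rule:
Determinant D = (-1)(1) - (5)(-4) = -1 + 20 = 19
Dx = (-1)(1) - (-33)(-4) = -1 - 132 = -133
Dy = (-1)(-33) - (5)(-1) = 33 + 5 = 38
x = Dx/D = -133/19 = -7
y = Dy/D = 38/19 = 2

x = -7, y = 2


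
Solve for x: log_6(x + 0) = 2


Convert to exponential form: x + 0 = 6^2 = 36
x = 36 - 0 = 36
Check: log_6(36 + 0) = log_6(36) = log_6(36) = 2 ✓

x = 36


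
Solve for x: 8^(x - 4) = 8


Express both sides with the same base.
8 = 8^1
Since the bases match, equate exponents: x - 4 = 1
So x = 1 - (-4) = 5

x = 5


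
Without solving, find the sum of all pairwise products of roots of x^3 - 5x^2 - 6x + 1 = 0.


By Vieta's formulas for x^3 + bx^2 + cx + d = 0:
  r1 + r2 + r3 = -b/a = 5
  r1*r2 + r1*r3 + r2*r3 = c/a = -6
  r1*r2*r3 = -d/a = -1


Sum of pairwise products = -6


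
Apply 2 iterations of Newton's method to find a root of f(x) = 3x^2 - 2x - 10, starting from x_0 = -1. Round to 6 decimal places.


Newton's method: x_(n+1) = x_n - f(x_n)/f'(x_n)
f(x) = 3x^2 - 2x - 10
f'(x) = 6x - 2

Iteration 1:
  f(-1.000000) = -5.000000
  f'(-1.000000) = -8.000000
  x_1 = -1.000000 - (-5.000000)/(-8.000000) = -1.625000

Iteration 2:
  f(-1.625000) = 1.171875
  f'(-1.625000) = -11.750000
  x_2 = -1.625000 - (1.171875)/(-11.750000) = -1.525266

x_2 = -1.525266


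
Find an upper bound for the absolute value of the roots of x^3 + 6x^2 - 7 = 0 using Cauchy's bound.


Cauchy's bound: all roots r satisfy |r| <= 1 + max(|a_i/a_n|) for i = 0,...,n-1
where a_n is the leading coefficient.

Coefficients: [1, 6, 0, -7]
Leading coefficient a_n = 1
Ratios |a_i/a_n|: 6, 0, 7
Maximum ratio: 7
Cauchy's bound: |r| <= 1 + 7 = 8

Upper bound = 8


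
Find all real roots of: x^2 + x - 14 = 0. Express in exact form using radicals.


Using the quadratic formula: x = (-b ± sqrt(b^2 - 4ac)) / (2a)
Here a = 1, b = 1, c = -14
Discriminant = b^2 - 4ac = 1^2 - 4(1)(-14) = 1 + 56 = 57
Since discriminant = 57 > 0, there are two real roots.
x = (-1 ± sqrt(57)) / 2
Numerically: x ≈ 3.2749 or x ≈ -4.2749

x = (-1 + sqrt(57)) / 2 or x = (-1 - sqrt(57)) / 2


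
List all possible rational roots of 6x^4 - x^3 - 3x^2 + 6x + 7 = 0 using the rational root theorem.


Rational root theorem: possible roots are ±p/q where:
  p divides the constant term (7): p ∈ {1, 7}
  q divides the leading coefficient (6): q ∈ {1, 2, 3, 6}

All possible rational roots: -7, -7/2, -7/3, -7/6, -1, -1/2, -1/3, -1/6, 1/6, 1/3, 1/2, 1, 7/6, 7/3, 7/2, 7

-7, -7/2, -7/3, -7/6, -1, -1/2, -1/3, -1/6, 1/6, 1/3, 1/2, 1, 7/6, 7/3, 7/2, 7


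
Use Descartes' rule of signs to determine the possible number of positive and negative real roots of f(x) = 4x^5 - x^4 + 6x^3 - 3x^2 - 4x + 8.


Descartes' rule of signs:

For positive roots, count sign changes in f(x) = 4x^5 - x^4 + 6x^3 - 3x^2 - 4x + 8:
Signs of coefficients: +, -, +, -, -, +
Number of sign changes: 4
Possible positive real roots: 4, 2, 0

For negative roots, examine f(-x) = -4x^5 - x^4 - 6x^3 - 3x^2 + 4x + 8:
Signs of coefficients: -, -, -, -, +, +
Number of sign changes: 1
Possible negative real roots: 1

Positive roots: 4 or 2 or 0; Negative roots: 1


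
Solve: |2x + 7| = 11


An absolute value equation |expr| = 11 gives two cases:
Case 1: 2x + 7 = 11
  2x = 4, so x = 2
Case 2: 2x + 7 = -11
  2x = -18, so x = -9

x = -9, x = 2


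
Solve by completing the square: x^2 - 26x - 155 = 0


Start: x^2 - 26x - 155 = 0
Move constant: x^2 - 26x = 155
Half of -26 is -13, squared is 169
Add 169 to both sides: x^2 - 26x + 169 = 324
(x - 13)^2 = 324
x - 13 = ±18
x = 13 + 18 = 31 or x = 13 - 18 = -5

x = -5, x = 31


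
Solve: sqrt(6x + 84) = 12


Square both sides: 6x + 84 = 12^2 = 144
6x = 144 - 84 = 60
x = 10
Check: sqrt(6*10 + 84) = sqrt(144) = 12 ✓

x = 10


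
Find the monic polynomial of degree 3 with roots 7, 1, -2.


A monic polynomial with roots 7, 1, -2 is:
p(x) = (x - 7)(x - 1)(x + 2)
After multiplying by (x - 7): x - 7
After multiplying by (x - 1): x^2 - 8x + 7
After multiplying by (x + 2): x^3 - 6x^2 - 9x + 14

x^3 - 6x^2 - 9x + 14


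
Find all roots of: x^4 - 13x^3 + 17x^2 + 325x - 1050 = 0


Let p(x) = x^4 - 13x^3 + 17x^2 + 325x - 1050. By the rational root theorem (leading coefficient 1), any rational root is an integer divisor of 1050: try ±1, ±2, ... in turn.
Test x = 1: value = -720 ≠ 0.
Test x = -1: value = -1344 ≠ 0.
Test x = 2: value = -420 ≠ 0.
Test x = -2: value = -1512 ≠ 0.
Test x = 3: value = -192 ≠ 0.
Test x = -3: value = -1440 ≠ 0.
Test x = 5: value = 0 ✓, so (x - 5) is a factor.
Synthetic division by (x - 5): bring down 1; 1(5) - 13 = -8; (-8)(5) + 17 = -23; (-23)(5) + 325 = 210; 210(5) - 1050 = 0 → quotient x^3 - 8x^2 - 23x + 210, remainder 0.
Continue with the quotient x^3 - 8x^2 - 23x + 210 (candidates must divide 210; re-test x = 5 first in case it repeats).
Test x = 5: value = 20 ≠ 0.
Test x = -5: value = 0 ✓, so (x + 5) is a factor.
Synthetic division by (x + 5): bring down 1; 1(-5) - 8 = -13; (-13)(-5) - 23 = 42; 42(-5) + 210 = 0 → quotient x^2 - 13x + 42, remainder 0.
Solve the quadratic x^2 - 13x + 42 = 0: discriminant = (-13)^2 - 4(1)(42) = 169 - 168 = 1.
sqrt(1) = 1, so x = (13 ± 1)/2: x = 7 or x = 6.
Collecting all roots found:

x = -5, x = 5, x = 6, x = 7


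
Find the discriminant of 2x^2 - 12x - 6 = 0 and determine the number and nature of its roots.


For ax^2 + bx + c = 0, discriminant D = b^2 - 4ac
Here a = 2, b = -12, c = -6
D = (-12)^2 - 4(2)(-6) = 144 + 48 = 192

D = 192 > 0 but not a perfect square
The equation has 2 distinct real irrational roots.

Discriminant = 192, 2 distinct real irrational roots


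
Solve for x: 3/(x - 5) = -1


Multiply both sides by (x - 5): 3 = -1(x - 5)
Distribute: 3 = -x + 5
-x = 3 - 5 = -2
x = 2

x = 2


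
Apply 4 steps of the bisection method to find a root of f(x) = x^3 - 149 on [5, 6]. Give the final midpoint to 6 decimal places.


f(x) = x^3 - 149
f(5) = -24 < 0
f(6) = 67 > 0

Step 1: midpoint = (5.000000 + 6.000000)/2 = 5.500000
  f(5.500000) = 17.375000
  f(mid) > 0, so root is in [5.000000, 5.500000]

Step 2: midpoint = (5.000000 + 5.500000)/2 = 5.250000
  f(5.250000) = -4.296875
  f(mid) < 0, so root is in [5.250000, 5.500000]

Step 3: midpoint = (5.250000 + 5.500000)/2 = 5.375000
  f(5.375000) = 6.287109
  f(mid) > 0, so root is in [5.250000, 5.375000]

Step 4: midpoint = (5.250000 + 5.375000)/2 = 5.312500
  f(5.312500) = 0.932861
  f(mid) > 0, so root is in [5.250000, 5.312500]

midpoint = 5.312500


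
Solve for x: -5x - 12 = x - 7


Starting with: -5x - 12 = x - 7
Move all x terms to left: (-5 - 1)x = -7 + 12
Simplify: -6x = 5
Divide both sides by -6: x = -5/6

x = -5/6


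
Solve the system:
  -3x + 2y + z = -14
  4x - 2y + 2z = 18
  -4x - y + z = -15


Using Cramer's rule. Expand each determinant along the first row.
D  = (-3)*[(-2)*1 - 2*(-1)] - 2*[4*1 - 2*(-4)] + 1*[4*(-1) - (-2)*(-4)]
  = (-3)*(0) - 2*(12) + 1*(-12) = -36
Dx = (-14)*[(-2)*1 - 2*(-1)] - 2*[18*1 - 2*(-15)] + 1*[18*(-1) - (-2)*(-15)]
  = (-14)*(0) - 2*(48) + 1*(-48) = -144
Dy = (-3)*[18*1 - 2*(-15)] - (-14)*[4*1 - 2*(-4)] + 1*[4*(-15) - 18*(-4)]
  = (-3)*(48) - (-14)*(12) + 1*(12) = 36
Dz = (-3)*[(-2)*(-15) - 18*(-1)] - 2*[4*(-15) - 18*(-4)] + (-14)*[4*(-1) - (-2)*(-4)]
  = (-3)*(48) - 2*(12) + (-14)*(-12) = 0
x = Dx/D = -144/-36 = 4, y = Dy/D = 36/-36 = -1, z = Dz/D = 0/-36 = 0
Check eq1: (-3)(4) + (2)(-1) + (1)(0) = -14 = -14 ✓
Check eq2: (4)(4) + (-2)(-1) + (2)(0) = 18 = 18 ✓
Check eq3: (-4)(4) + (-1)(-1) + (1)(0) = -15 = -15 ✓

x = 4, y = -1, z = 0


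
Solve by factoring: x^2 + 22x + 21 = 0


We need two numbers that multiply to 21 and add to 22.
Those numbers are 21 and 1 (since 21 * 1 = 21 and 21 + 1 = 22).
So x^2 + 22x + 21 = (x + 21)(x + 1) = 0
Setting each factor to zero: x = -21 or x = -1

x = -21, x = -1


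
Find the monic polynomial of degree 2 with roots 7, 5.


A monic polynomial with roots 7, 5 is:
p(x) = (x - 7)(x - 5)
After multiplying by (x - 7): x - 7
After multiplying by (x - 5): x^2 - 12x + 35

x^2 - 12x + 35


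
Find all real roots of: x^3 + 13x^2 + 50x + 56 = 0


Let p(x) = x^3 + 13x^2 + 50x + 56. By the rational root theorem (leading coefficient 1), any rational root is an integer divisor of 56: try ±1, ±2, ... in turn.
Test x = 1: value = 120 ≠ 0.
Test x = -1: value = 18 ≠ 0.
Test x = 2: value = 216 ≠ 0.
Test x = -2: value = 0 ✓, so (x + 2) is a factor.
Synthetic division by (x + 2): bring down 1; 1(-2) + 13 = 11; 11(-2) + 50 = 28; 28(-2) + 56 = 0 → quotient x^2 + 11x + 28, remainder 0.
Solve the quadratic x^2 + 11x + 28 = 0: discriminant = 11^2 - 4(1)(28) = 121 - 112 = 9.
sqrt(9) = 3, so x = (-11 ± 3)/2: x = -4 or x = -7.

x = -7, x = -4, x = -2


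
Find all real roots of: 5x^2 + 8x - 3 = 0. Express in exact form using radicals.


Using the quadratic formula: x = (-b ± sqrt(b^2 - 4ac)) / (2a)
Here a = 5, b = 8, c = -3
Discriminant = b^2 - 4ac = 8^2 - 4(5)(-3) = 64 + 60 = 124
Since discriminant = 124 > 0, there are two real roots.
x = (-8 ± 2*sqrt(31)) / 10
Simplifying: x = (-4 ± sqrt(31)) / 5
Numerically: x ≈ 0.3136 or x ≈ -1.9136

x = (-4 + sqrt(31)) / 5 or x = (-4 - sqrt(31)) / 5


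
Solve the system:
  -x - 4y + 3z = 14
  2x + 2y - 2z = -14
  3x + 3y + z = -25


Using Cramer's rule. Expand each determinant along the first row.
D  = (-1)*[2*1 - (-2)*3] - (-4)*[2*1 - (-2)*3] + 3*[2*3 - 2*3]
  = (-1)*(8) - (-4)*(8) + 3*(0) = 24
Dx = 14*[2*1 - (-2)*3] - (-4)*[(-14)*1 - (-2)*(-25)] + 3*[(-14)*3 - 2*(-25)]
  = 14*(8) - (-4)*(-64) + 3*(8) = -120
Dy = (-1)*[(-14)*1 - (-2)*(-25)] - 14*[2*1 - (-2)*3] + 3*[2*(-25) - (-14)*3]
  = (-1)*(-64) - 14*(8) + 3*(-8) = -72
Dz = (-1)*[2*(-25) - (-14)*3] - (-4)*[2*(-25) - (-14)*3] + 14*[2*3 - 2*3]
  = (-1)*(-8) - (-4)*(-8) + 14*(0) = -24
x = Dx/D = -120/24 = -5, y = Dy/D = -72/24 = -3, z = Dz/D = -24/24 = -1
Check eq1: (-1)(-5) + (-4)(-3) + (3)(-1) = 14 = 14 ✓
Check eq2: (2)(-5) + (2)(-3) + (-2)(-1) = -14 = -14 ✓
Check eq3: (3)(-5) + (3)(-3) + (1)(-1) = -25 = -25 ✓

x = -5, y = -3, z = -1


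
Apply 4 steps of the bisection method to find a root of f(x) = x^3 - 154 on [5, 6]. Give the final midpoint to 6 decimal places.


f(x) = x^3 - 154
f(5) = -29 < 0
f(6) = 62 > 0

Step 1: midpoint = (5.000000 + 6.000000)/2 = 5.500000
  f(5.500000) = 12.375000
  f(mid) > 0, so root is in [5.000000, 5.500000]

Step 2: midpoint = (5.000000 + 5.500000)/2 = 5.250000
  f(5.250000) = -9.296875
  f(mid) < 0, so root is in [5.250000, 5.500000]

Step 3: midpoint = (5.250000 + 5.500000)/2 = 5.375000
  f(5.375000) = 1.287109
  f(mid) > 0, so root is in [5.250000, 5.375000]

Step 4: midpoint = (5.250000 + 5.375000)/2 = 5.312500
  f(5.312500) = -4.067139
  f(mid) < 0, so root is in [5.312500, 5.375000]

midpoint = 5.312500


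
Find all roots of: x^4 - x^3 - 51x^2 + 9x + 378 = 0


Let p(x) = x^4 - x^3 - 51x^2 + 9x + 378. By the rational root theorem (leading coefficient 1), any rational root is an integer divisor of 378: try ±1, ±2, ... in turn.
Test x = 1: value = 336 ≠ 0.
Test x = -1: value = 320 ≠ 0.
Test x = 2: value = 200 ≠ 0.
Test x = -2: value = 180 ≠ 0.
Test x = 3: value = 0 ✓, so (x - 3) is a factor.
Synthetic division by (x - 3): bring down 1; 1(3) - 1 = 2; 2(3) - 51 = -45; (-45)(3) + 9 = -126; (-126)(3) + 378 = 0 → quotient x^3 + 2x^2 - 45x - 126, remainder 0.
Continue with the quotient x^3 + 2x^2 - 45x - 126 (candidates must divide 126; re-test x = 3 first in case it repeats).
Test x = 3: value = -216 ≠ 0.
Test x = -3: value = 0 ✓, so (x + 3) is a factor.
Synthetic division by (x + 3): bring down 1; 1(-3) + 2 = -1; (-1)(-3) - 45 = -42; (-42)(-3) - 126 = 0 → quotient x^2 - x - 42, remainder 0.
Solve the quadratic x^2 - x - 42 = 0: discriminant = (-1)^2 - 4(1)(-42) = 1 + 168 = 169.
sqrt(169) = 13, so x = (1 ± 13)/2: x = 7 or x = -6.
Collecting all roots found:

x = -6, x = -3, x = 3, x = 7


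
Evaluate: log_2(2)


We need the exponent such that 2^? = 2
2^1 = 2
Therefore log_2(2) = 1

1


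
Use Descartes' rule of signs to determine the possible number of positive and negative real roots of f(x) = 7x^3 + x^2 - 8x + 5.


Descartes' rule of signs:

For positive roots, count sign changes in f(x) = 7x^3 + x^2 - 8x + 5:
Signs of coefficients: +, +, -, +
Number of sign changes: 2
Possible positive real roots: 2, 0

For negative roots, examine f(-x) = -7x^3 + x^2 + 8x + 5:
Signs of coefficients: -, +, +, +
Number of sign changes: 1
Possible negative real roots: 1

Positive roots: 2 or 0; Negative roots: 1


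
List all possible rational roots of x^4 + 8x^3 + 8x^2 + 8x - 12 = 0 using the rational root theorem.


Rational root theorem: possible roots are ±p/q where:
  p divides the constant term (-12): p ∈ {1, 2, 3, 4, 6, 12}
  q divides the leading coefficient (1): q ∈ {1}

All possible rational roots: -12, -6, -4, -3, -2, -1, 1, 2, 3, 4, 6, 12

-12, -6, -4, -3, -2, -1, 1, 2, 3, 4, 6, 12


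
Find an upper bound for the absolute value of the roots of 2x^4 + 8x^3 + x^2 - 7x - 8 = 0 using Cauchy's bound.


Cauchy's bound: all roots r satisfy |r| <= 1 + max(|a_i/a_n|) for i = 0,...,n-1
where a_n is the leading coefficient.

Coefficients: [2, 8, 1, -7, -8]
Leading coefficient a_n = 2
Ratios |a_i/a_n|: 4, 1/2, 7/2, 4
Maximum ratio: 4
Cauchy's bound: |r| <= 1 + 4 = 5

Upper bound = 5


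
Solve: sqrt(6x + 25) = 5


Square both sides: 6x + 25 = 5^2 = 25
6x = 25 - 25 = 0
x = 0
Check: sqrt(6*0 + 25) = sqrt(25) = 5 ✓

x = 0


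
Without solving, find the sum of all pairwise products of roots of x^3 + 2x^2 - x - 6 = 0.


By Vieta's formulas for x^3 + bx^2 + cx + d = 0:
  r1 + r2 + r3 = -b/a = -2
  r1*r2 + r1*r3 + r2*r3 = c/a = -1
  r1*r2*r3 = -d/a = 6


Sum of pairwise products = -1


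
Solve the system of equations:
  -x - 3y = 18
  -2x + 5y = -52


Using Cramer's rule:
Determinant D = (-1)(5) - (-2)(-3) = -5 - 6 = -11
Dx = (18)(5) - (-52)(-3) = 90 - 156 = -66
Dy = (-1)(-52) - (-2)(18) = 52 + 36 = 88
x = Dx/D = -66/-11 = 6
y = Dy/D = 88/-11 = -8

x = 6, y = -8


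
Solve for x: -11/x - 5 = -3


Subtract -5 from both sides: -11/x = 2
Multiply both sides by x: -11 = 2 * x
Divide by 2: x = -11/2

x = -11/2


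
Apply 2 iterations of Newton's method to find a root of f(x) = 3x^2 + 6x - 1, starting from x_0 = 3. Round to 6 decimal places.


Newton's method: x_(n+1) = x_n - f(x_n)/f'(x_n)
f(x) = 3x^2 + 6x - 1
f'(x) = 6x + 6

Iteration 1:
  f(3.000000) = 44.000000
  f'(3.000000) = 24.000000
  x_1 = 3.000000 - (44.000000)/(24.000000) = 1.166667

Iteration 2:
  f(1.166667) = 10.083333
  f'(1.166667) = 13.000000
  x_2 = 1.166667 - (10.083333)/(13.000000) = 0.391026

x_2 = 0.391026


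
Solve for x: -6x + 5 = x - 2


Starting with: -6x + 5 = x - 2
Move all x terms to left: (-6 - 1)x = -2 - 5
Simplify: -7x = -7
Divide both sides by -7: x = 1

x = 1
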